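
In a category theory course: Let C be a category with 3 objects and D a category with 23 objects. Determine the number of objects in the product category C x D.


The product category C x D has objects that are pairs (c, d).
Number of pairs = |Ob(C)| * |Ob(D)| = 3 * 23 = 69

69


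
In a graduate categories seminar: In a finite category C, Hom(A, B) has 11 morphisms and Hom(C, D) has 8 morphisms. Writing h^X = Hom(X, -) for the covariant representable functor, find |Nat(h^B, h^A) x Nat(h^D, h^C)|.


By the Yoneda lemma, Nat(h^B, h^A) is isomorphic to Hom(A, B),
so |Nat(h^B, h^A)| = |Hom(A, B)| and |Nat(h^D, h^C)| = |Hom(C, D)|.
|Hom(A, B)| = 11, |Hom(C, D)| = 8.
|Nat(h^B, h^A) x Nat(h^D, h^C)| = 11 * 8 = 88

88


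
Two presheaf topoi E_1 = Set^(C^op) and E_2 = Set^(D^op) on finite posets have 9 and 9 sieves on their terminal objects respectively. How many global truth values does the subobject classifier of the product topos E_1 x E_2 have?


In a product of presheaf topoi E_1 x E_2, the subobject classifier
is Omega = Omega_1 x Omega_2 (componentwise), so
|Omega(top)| = |Omega_1(top_1)| * |Omega_2(top_2)|.
= 9 * 9 = 81.

81


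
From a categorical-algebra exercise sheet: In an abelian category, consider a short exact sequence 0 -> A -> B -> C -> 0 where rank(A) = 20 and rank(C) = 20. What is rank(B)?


For a short exact sequence 0 -> A -> B -> C -> 0,
rank is additive: rank(B) = rank(A) + rank(C).
rank(B) = 20 + 20 = 40

40


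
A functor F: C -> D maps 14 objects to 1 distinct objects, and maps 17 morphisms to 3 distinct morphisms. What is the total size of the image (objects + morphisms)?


The image of F consists of distinct objects and distinct morphisms.
|Im(F)| on objects = 1
|Im(F)| on morphisms = 3
Total image cardinality = 1 + 3 = 4

4


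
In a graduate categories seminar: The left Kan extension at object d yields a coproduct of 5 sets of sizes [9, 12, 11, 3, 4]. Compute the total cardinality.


Pointwise, the left Kan extension (Lan_F H)(d) is the colimit, indexed
by the comma category (F downarrow d), of H composed with the
projection (F downarrow d) -> C. Here that colimit is given
as a coproduct (disjoint union) of sets, so its cardinality is the
sum of the sizes of the summands.
Coproduct of sets with sizes: 9 + 12 + 11 + 3 + 4
= 39

39


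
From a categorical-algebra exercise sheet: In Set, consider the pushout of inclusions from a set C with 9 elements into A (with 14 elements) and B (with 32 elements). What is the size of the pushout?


The pushout A +_C B identifies the images of C in A and B.
|A +_C B| = |A| + |B| - |C| (for injections).
= 14 + 32 - 9 = 37

37


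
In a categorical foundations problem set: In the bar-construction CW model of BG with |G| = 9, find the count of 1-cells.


In the bar-construction CW model of BG, the n-cells are indexed by
n-tuples [g_1|...|g_n] of non-identity elements of G (degenerate
simplices with some g_i = e do not contribute cells), so there are
(|G| - 1)^n n-cells.
For dim = 1 with |G| = 9:
cells = (9 - 1)^1 = 8^1 = 8

8


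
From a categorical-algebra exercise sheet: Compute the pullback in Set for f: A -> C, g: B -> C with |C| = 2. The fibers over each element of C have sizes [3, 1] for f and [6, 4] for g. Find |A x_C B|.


The pullback A x_C B consists of pairs (a, b) with f(a) = g(b).
For each element c in C, the fiber product has |f^-1(c)| * |g^-1(c)| elements.
Summing over C: 3 * 6 + 1 * 4
= 18 + 4 = 22

22


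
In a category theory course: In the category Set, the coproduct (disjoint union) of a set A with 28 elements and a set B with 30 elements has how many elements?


In Set, the coproduct A + B is the disjoint union.
|A + B| = |A| + |B| = 28 + 30 = 58

58


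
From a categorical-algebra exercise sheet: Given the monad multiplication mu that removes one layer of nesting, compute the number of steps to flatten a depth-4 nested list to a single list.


Each application of mu: T^2 -> T removes one layer of nesting.
Starting at depth 4 (i.e., T^4(X)), we need to reach T(X).
Number of mu applications = 4 - 1 = 3

3


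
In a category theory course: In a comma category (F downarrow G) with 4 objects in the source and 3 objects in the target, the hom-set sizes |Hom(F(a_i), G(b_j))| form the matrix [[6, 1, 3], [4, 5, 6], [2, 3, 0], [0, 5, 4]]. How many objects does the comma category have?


Objects of (F downarrow G) are triples (a, b, h: F(a)->G(b)).
The count equals the sum of all entries in the hom-matrix.
sum(row 0) = 10
sum(row 1) = 15
sum(row 2) = 5
sum(row 3) = 9
Grand total = 39

39


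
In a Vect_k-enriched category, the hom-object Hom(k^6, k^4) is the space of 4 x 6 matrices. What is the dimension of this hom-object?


In Vect-enriched categories, Hom(k^n, k^m) is the space of m x n matrices.
dim(Hom(k^6, k^4)) = 4 * 6 = 24

24


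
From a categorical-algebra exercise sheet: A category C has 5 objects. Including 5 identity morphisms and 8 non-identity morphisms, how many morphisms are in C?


Each object has an identity morphism, giving 5 identities.
Adding the 8 non-identity morphisms:
Total = 5 + 8 = 13

13


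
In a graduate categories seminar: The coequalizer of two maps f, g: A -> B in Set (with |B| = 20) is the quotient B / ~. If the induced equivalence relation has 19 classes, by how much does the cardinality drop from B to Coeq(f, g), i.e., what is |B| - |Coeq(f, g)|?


The coequalizer Coeq(f, g) = B / ~ has one element per equivalence class.
|B| = 20, |Coeq(f, g)| = 19.
|B| - |Coeq(f, g)| = 20 - 19 = 1.

1


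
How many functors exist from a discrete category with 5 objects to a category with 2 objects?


A functor from a discrete category C to D is determined by
where each object maps. Each of the 5 objects of C can map
to any of the 2 objects of D independently.
Number of functors = 2^5 = 32

32


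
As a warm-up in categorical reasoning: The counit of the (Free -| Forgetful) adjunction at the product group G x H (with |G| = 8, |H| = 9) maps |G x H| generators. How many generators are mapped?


The counit epsilon_K: F(U(K)) -> K of the Free-Forgetful adjunction
maps |K| generators of F(U(K)) into K. For K = G x H (the product group),
|G x H| = |G| * |H|.
Total generators mapped = 8 * 9 = 72.

72


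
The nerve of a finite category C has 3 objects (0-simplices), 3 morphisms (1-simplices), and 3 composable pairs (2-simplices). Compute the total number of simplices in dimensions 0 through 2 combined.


The 2-skeleton of the nerve N(C) consists of simplices in dimensions 0, 1, 2:
  |N(C)_0| = 3 (objects)
  |N(C)_1| = 3 (morphisms)
  |N(C)_2| = 3 (composable pairs)
Total = 3 + 3 + 3 = 9

9


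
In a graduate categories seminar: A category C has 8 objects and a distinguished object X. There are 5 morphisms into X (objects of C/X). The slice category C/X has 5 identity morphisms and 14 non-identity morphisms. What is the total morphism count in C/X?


In the slice category C/X, objects are morphisms to X.
Identity morphisms: 5 (one per object of C/X).
Non-identity morphisms: 14.
Total = 5 + 14 = 19

19


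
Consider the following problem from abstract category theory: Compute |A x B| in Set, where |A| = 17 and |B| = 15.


In Set, the product A x B is the Cartesian product.
By the universal property, |A x B| = |A| * |B|.
|A x B| = 17 * 15 = 255

255


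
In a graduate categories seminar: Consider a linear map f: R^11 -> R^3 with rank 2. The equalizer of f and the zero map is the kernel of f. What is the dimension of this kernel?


The equalizer of f and the zero map is ker(f).
By the rank-nullity theorem: dim(ker(f)) = dim(domain) - rank(f).
dim(ker(f)) = 11 - 2 = 9

9


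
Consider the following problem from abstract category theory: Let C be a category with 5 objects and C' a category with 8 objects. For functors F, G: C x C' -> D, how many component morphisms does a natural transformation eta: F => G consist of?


A natural transformation eta: F => G assigns one component morphism per
object of the domain category.
The domain is the product category C x C', so
|Ob(C x C')| = |Ob(C)| * |Ob(C')| = 5 * 8 = 40.
Therefore eta has 40 component morphisms.

40


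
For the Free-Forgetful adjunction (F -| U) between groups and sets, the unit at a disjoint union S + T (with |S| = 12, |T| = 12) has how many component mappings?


The unit eta_X: X -> U(F(X)) of the Free-Forgetful adjunction
maps each element of X to a generator of F(X). For X = S + T (disjoint
union in Set), |S + T| = |S| + |T|.
Total mappings = 12 + 12 = 24.

24


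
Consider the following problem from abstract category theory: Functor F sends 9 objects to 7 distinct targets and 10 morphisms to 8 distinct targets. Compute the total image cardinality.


The image of F consists of distinct objects and distinct morphisms.
|Im(F)| on objects = 7
|Im(F)| on morphisms = 8
Total image cardinality = 7 + 8 = 15

15


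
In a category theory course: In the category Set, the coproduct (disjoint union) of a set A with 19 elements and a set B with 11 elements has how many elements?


In Set, the coproduct A + B is the disjoint union.
|A + B| = |A| + |B| = 19 + 11 = 30

30


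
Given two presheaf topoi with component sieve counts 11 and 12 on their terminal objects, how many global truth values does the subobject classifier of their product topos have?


In a product of presheaf topoi E_1 x E_2, the subobject classifier
is Omega = Omega_1 x Omega_2 (componentwise), so
|Omega(top)| = |Omega_1(top_1)| * |Omega_2(top_2)|.
= 11 * 12 = 132.

132


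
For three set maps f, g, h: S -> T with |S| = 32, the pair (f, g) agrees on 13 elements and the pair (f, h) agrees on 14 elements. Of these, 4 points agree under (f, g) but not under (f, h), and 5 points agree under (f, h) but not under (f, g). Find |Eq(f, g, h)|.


Eq(f, g, h) is the triple-agreement set: points in S where all three
maps take the same value. Using inclusion-exclusion on the pairwise data:
Pair (f, g) agrees on 13 points; pair (f, h) on 14 points.
Points agreeing under (f, g) but not (f, h) = 4; under (f, h) but not (f, g) = 5.
Triple-agreement = agreement-in-(f, g) minus points that agree under (f, g) but not (f, h):
|Eq(f, g, h)| = 13 - 4 = 9
(cross-check via (f, h): 14 - 5 = 9.)

9


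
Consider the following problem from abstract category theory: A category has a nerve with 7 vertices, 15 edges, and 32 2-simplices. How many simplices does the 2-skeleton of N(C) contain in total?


The 2-skeleton of the nerve N(C) consists of simplices in dimensions 0, 1, 2:
  |N(C)_0| = 7 (objects)
  |N(C)_1| = 15 (morphisms)
  |N(C)_2| = 32 (composable pairs)
Total = 7 + 15 + 32 = 54

54


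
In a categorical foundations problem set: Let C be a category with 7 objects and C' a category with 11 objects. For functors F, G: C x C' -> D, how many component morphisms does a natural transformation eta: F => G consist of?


A natural transformation eta: F => G assigns one component morphism per
object of the domain category.
The domain is the product category C x C', so
|Ob(C x C')| = |Ob(C)| * |Ob(C')| = 7 * 11 = 77.
Therefore eta has 77 component morphisms.

77


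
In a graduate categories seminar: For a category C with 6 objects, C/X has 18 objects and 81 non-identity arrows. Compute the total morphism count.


In the slice category C/X, objects are morphisms to X.
Identity morphisms: 18 (one per object of C/X).
Non-identity morphisms: 81.
Total = 18 + 81 = 99

99


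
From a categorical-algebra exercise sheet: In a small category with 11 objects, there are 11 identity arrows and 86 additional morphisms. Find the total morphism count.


Each object has an identity morphism, giving 11 identities.
Adding the 86 non-identity morphisms:
Total = 11 + 86 = 97

97


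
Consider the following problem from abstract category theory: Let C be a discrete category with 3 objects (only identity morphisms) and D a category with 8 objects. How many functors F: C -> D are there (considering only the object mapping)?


A functor from a discrete category C to D is determined by
where each object maps. Each of the 3 objects of C can map
to any of the 8 objects of D independently.
Number of functors = 8^3 = 512

512


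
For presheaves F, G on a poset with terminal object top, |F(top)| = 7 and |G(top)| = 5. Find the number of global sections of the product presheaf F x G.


Global sections of a presheaf on a poset with terminal top satisfy
Gamma(H) ~ H(top). Presheaves admit pointwise products, so
(F x G)(top) = F(top) x G(top) (Cartesian product).
|Gamma(F x G)| = |F(top)| * |G(top)| = 7 * 5 = 35.

35


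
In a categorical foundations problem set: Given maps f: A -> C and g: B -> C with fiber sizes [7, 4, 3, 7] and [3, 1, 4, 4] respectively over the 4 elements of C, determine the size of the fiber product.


The pullback A x_C B consists of pairs (a, b) with f(a) = g(b).
For each element c in C, the fiber product has |f^-1(c)| * |g^-1(c)| elements.
Summing over C: 7 * 3 + 4 * 1 + 3 * 4 + 7 * 4
= 21 + 4 + 12 + 28 = 65

65


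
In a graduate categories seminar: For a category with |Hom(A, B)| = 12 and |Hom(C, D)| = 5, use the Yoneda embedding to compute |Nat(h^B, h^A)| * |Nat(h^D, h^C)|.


By the Yoneda lemma, Nat(h^B, h^A) is isomorphic to Hom(A, B),
so |Nat(h^B, h^A)| = |Hom(A, B)| and |Nat(h^D, h^C)| = |Hom(C, D)|.
|Hom(A, B)| = 12, |Hom(C, D)| = 5.
|Nat(h^B, h^A) x Nat(h^D, h^C)| = 12 * 5 = 60

60


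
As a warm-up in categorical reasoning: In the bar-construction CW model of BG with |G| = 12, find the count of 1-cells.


In the bar-construction CW model of BG, the n-cells are indexed by
n-tuples [g_1|...|g_n] of non-identity elements of G (degenerate
simplices with some g_i = e do not contribute cells), so there are
(|G| - 1)^n n-cells.
For dim = 1 with |G| = 12:
cells = (12 - 1)^1 = 11^1 = 11

11


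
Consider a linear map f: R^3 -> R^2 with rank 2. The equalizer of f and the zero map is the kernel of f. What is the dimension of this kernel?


The equalizer of f and the zero map is ker(f).
By the rank-nullity theorem: dim(ker(f)) = dim(domain) - rank(f).
dim(ker(f)) = 3 - 2 = 1

1


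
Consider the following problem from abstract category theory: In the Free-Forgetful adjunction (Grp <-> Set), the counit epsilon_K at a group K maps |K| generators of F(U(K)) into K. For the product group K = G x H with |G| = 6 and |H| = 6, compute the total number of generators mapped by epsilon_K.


The counit epsilon_K: F(U(K)) -> K of the Free-Forgetful adjunction
maps |K| generators of F(U(K)) into K. For K = G x H (the product group),
|G x H| = |G| * |H|.
Total generators mapped = 6 * 6 = 36.

36


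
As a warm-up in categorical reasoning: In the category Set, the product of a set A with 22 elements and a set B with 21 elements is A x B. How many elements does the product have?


In Set, the product A x B is the Cartesian product.
By the universal property, |A x B| = |A| * |B|.
|A x B| = 22 * 21 = 462

462


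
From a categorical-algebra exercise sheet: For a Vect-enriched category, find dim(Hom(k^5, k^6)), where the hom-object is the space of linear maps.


In Vect-enriched categories, Hom(k^n, k^m) is the space of m x n matrices.
dim(Hom(k^5, k^6)) = 6 * 5 = 30

30


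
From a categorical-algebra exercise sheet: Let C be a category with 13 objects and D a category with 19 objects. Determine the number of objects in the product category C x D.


The product category C x D has objects that are pairs (c, d).
Number of pairs = |Ob(C)| * |Ob(D)| = 13 * 19 = 247

247


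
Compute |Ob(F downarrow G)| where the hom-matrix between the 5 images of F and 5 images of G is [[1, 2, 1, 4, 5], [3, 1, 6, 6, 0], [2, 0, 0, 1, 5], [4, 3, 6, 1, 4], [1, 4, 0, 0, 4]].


Objects of (F downarrow G) are triples (a, b, h: F(a)->G(b)).
The count equals the sum of all entries in the hom-matrix.
sum(row 0) = 13
sum(row 1) = 16
sum(row 2) = 8
sum(row 3) = 18
sum(row 4) = 9
Grand total = 64

64


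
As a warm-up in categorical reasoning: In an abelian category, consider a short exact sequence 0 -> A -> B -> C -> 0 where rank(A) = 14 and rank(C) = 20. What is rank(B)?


For a short exact sequence 0 -> A -> B -> C -> 0,
rank is additive: rank(B) = rank(A) + rank(C).
rank(B) = 14 + 20 = 34

34


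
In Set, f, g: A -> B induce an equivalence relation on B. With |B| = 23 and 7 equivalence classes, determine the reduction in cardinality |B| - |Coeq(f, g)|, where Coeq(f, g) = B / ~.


The coequalizer Coeq(f, g) = B / ~ has one element per equivalence class.
|B| = 23, |Coeq(f, g)| = 7.
|B| - |Coeq(f, g)| = 23 - 7 = 16.

16


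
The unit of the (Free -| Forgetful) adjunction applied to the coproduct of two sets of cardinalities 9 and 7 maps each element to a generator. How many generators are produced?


The unit eta_X: X -> U(F(X)) of the Free-Forgetful adjunction
maps each element of X to a generator of F(X). For X = S + T (disjoint
union in Set), |S + T| = |S| + |T|.
Total mappings = 9 + 7 = 16.

16


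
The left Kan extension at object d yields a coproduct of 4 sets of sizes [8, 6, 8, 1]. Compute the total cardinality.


Pointwise, the left Kan extension (Lan_F H)(d) is the colimit, indexed
by the comma category (F downarrow d), of H composed with the
projection (F downarrow d) -> C. Here that colimit is given
as a coproduct (disjoint union) of sets, so its cardinality is the
sum of the sizes of the summands.
Coproduct of sets with sizes: 8 + 6 + 8 + 1
= 23

23


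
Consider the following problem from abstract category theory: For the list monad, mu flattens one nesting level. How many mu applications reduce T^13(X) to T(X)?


Each application of mu: T^2 -> T removes one layer of nesting.
Starting at depth 13 (i.e., T^13(X)), we need to reach T(X).
Number of mu applications = 13 - 1 = 12

12


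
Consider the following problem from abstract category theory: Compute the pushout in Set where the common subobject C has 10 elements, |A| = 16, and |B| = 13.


The pushout A +_C B identifies the images of C in A and B.
|A +_C B| = |A| + |B| - |C| (for injections).
= 16 + 13 - 10 = 19

19


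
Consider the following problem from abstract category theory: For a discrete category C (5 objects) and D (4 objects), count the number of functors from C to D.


A functor from a discrete category C to D is determined by
where each object maps. Each of the 5 objects of C can map
to any of the 4 objects of D independently.
Number of functors = 4^5 = 1024

1024


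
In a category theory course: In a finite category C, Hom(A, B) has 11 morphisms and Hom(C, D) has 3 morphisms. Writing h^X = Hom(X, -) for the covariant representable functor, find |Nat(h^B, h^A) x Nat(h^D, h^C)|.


By the Yoneda lemma, Nat(h^B, h^A) is isomorphic to Hom(A, B),
so |Nat(h^B, h^A)| = |Hom(A, B)| and |Nat(h^D, h^C)| = |Hom(C, D)|.
|Hom(A, B)| = 11, |Hom(C, D)| = 3.
|Nat(h^B, h^A) x Nat(h^D, h^C)| = 11 * 3 = 33

33


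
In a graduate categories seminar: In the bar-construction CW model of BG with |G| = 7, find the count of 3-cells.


In the bar-construction CW model of BG, the n-cells are indexed by
n-tuples [g_1|...|g_n] of non-identity elements of G (degenerate
simplices with some g_i = e do not contribute cells), so there are
(|G| - 1)^n n-cells.
For dim = 3 with |G| = 7:
cells = (7 - 1)^3 = 6^3 = 216

216


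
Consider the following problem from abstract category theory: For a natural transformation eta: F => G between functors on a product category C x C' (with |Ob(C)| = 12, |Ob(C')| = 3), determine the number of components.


A natural transformation eta: F => G assigns one component morphism per
object of the domain category.
The domain is the product category C x C', so
|Ob(C x C')| = |Ob(C)| * |Ob(C')| = 12 * 3 = 36.
Therefore eta has 36 component morphisms.

36


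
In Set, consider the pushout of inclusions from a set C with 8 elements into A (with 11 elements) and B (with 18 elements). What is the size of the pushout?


The pushout A +_C B identifies the images of C in A and B.
|A +_C B| = |A| + |B| - |C| (for injections).
= 11 + 18 - 8 = 21

21


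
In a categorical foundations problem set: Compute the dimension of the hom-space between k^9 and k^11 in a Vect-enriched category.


In Vect-enriched categories, Hom(k^n, k^m) is the space of m x n matrices.
dim(Hom(k^9, k^11)) = 11 * 9 = 99

99


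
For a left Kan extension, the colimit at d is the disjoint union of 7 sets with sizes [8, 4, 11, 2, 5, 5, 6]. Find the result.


Pointwise, the left Kan extension (Lan_F H)(d) is the colimit, indexed
by the comma category (F downarrow d), of H composed with the
projection (F downarrow d) -> C. Here that colimit is given
as a coproduct (disjoint union) of sets, so its cardinality is the
sum of the sizes of the summands.
Coproduct of sets with sizes: 8 + 4 + 11 + 2 + 5 + 5 + 6
= 41

41


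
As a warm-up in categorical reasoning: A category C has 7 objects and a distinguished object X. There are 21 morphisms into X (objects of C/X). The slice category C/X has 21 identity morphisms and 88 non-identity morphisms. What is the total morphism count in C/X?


In the slice category C/X, objects are morphisms to X.
Identity morphisms: 21 (one per object of C/X).
Non-identity morphisms: 88.
Total = 21 + 88 = 109

109


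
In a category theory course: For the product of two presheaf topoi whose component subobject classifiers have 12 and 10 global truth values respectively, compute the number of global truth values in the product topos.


In a product of presheaf topoi E_1 x E_2, the subobject classifier
is Omega = Omega_1 x Omega_2 (componentwise), so
|Omega(top)| = |Omega_1(top_1)| * |Omega_2(top_2)|.
= 12 * 10 = 120.

120


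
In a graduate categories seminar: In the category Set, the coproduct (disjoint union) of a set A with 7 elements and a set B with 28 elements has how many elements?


In Set, the coproduct A + B is the disjoint union.
|A + B| = |A| + |B| = 7 + 28 = 35

35


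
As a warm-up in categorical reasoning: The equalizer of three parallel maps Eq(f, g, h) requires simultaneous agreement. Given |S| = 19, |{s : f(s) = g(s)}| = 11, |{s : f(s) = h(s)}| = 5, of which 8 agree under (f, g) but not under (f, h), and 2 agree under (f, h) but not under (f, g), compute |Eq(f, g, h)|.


Eq(f, g, h) is the triple-agreement set: points in S where all three
maps take the same value. Using inclusion-exclusion on the pairwise data:
Pair (f, g) agrees on 11 points; pair (f, h) on 5 points.
Points agreeing under (f, g) but not (f, h) = 8; under (f, h) but not (f, g) = 2.
Triple-agreement = agreement-in-(f, g) minus points that agree under (f, g) but not (f, h):
|Eq(f, g, h)| = 11 - 8 = 3
(cross-check via (f, h): 5 - 2 = 3.)

3


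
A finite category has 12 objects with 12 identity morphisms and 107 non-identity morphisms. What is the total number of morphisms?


Each object has an identity morphism, giving 12 identities.
Adding the 107 non-identity morphisms:
Total = 12 + 107 = 119

119


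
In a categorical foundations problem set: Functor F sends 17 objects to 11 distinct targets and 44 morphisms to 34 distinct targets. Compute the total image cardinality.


The image of F consists of distinct objects and distinct morphisms.
|Im(F)| on objects = 11
|Im(F)| on morphisms = 34
Total image cardinality = 11 + 34 = 45

45


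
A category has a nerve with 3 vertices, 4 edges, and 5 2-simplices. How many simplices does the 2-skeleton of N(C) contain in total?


The 2-skeleton of the nerve N(C) consists of simplices in dimensions 0, 1, 2:
  |N(C)_0| = 3 (objects)
  |N(C)_1| = 4 (morphisms)
  |N(C)_2| = 5 (composable pairs)
Total = 3 + 4 + 5 = 12

12


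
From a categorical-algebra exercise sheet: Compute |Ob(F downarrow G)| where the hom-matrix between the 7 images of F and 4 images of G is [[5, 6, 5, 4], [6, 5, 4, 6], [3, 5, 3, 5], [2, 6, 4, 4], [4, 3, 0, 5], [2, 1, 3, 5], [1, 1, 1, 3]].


Objects of (F downarrow G) are triples (a, b, h: F(a)->G(b)).
The count equals the sum of all entries in the hom-matrix.
sum(row 0) = 20
sum(row 1) = 21
sum(row 2) = 16
sum(row 3) = 16
sum(row 4) = 12
sum(row 5) = 11
sum(row 6) = 6
Grand total = 102

102


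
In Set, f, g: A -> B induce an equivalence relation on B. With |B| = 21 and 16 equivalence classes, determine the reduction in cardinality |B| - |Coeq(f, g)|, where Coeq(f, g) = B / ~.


The coequalizer Coeq(f, g) = B / ~ has one element per equivalence class.
|B| = 21, |Coeq(f, g)| = 16.
|B| - |Coeq(f, g)| = 21 - 16 = 5.

5


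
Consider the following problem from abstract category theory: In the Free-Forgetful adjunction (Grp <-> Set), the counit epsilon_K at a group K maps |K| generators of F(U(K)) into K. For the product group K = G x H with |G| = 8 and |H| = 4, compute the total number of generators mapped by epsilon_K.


The counit epsilon_K: F(U(K)) -> K of the Free-Forgetful adjunction
maps |K| generators of F(U(K)) into K. For K = G x H (the product group),
|G x H| = |G| * |H|.
Total generators mapped = 8 * 4 = 32.

32


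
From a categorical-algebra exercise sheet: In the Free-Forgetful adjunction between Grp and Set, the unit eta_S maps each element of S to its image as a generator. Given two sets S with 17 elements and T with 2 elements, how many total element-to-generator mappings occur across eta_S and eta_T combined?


The unit eta_X: X -> U(F(X)) of the Free-Forgetful adjunction
maps each element of X to a generator of F(X). For X = S + T (disjoint
union in Set), |S + T| = |S| + |T|.
Total mappings = 17 + 2 = 19.

19


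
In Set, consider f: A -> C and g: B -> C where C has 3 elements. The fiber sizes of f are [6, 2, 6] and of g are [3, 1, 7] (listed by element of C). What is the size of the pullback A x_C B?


The pullback A x_C B consists of pairs (a, b) with f(a) = g(b).
For each element c in C, the fiber product has |f^-1(c)| * |g^-1(c)| elements.
Summing over C: 6 * 3 + 2 * 1 + 6 * 7
= 18 + 2 + 42 = 62

62


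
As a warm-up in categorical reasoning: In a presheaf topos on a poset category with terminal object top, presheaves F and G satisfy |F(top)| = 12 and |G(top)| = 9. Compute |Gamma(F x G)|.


Global sections of a presheaf on a poset with terminal top satisfy
Gamma(H) ~ H(top). Presheaves admit pointwise products, so
(F x G)(top) = F(top) x G(top) (Cartesian product).
|Gamma(F x G)| = |F(top)| * |G(top)| = 12 * 9 = 108.

108


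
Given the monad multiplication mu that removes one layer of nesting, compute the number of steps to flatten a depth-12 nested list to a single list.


Each application of mu: T^2 -> T removes one layer of nesting.
Starting at depth 12 (i.e., T^12(X)), we need to reach T(X).
Number of mu applications = 12 - 1 = 11

11


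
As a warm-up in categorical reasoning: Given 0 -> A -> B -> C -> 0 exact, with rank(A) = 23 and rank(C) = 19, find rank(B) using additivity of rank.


For a short exact sequence 0 -> A -> B -> C -> 0,
rank is additive: rank(B) = rank(A) + rank(C).
rank(B) = 23 + 19 = 42

42


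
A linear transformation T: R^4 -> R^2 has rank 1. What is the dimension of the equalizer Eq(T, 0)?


The equalizer of f and the zero map is ker(f).
By the rank-nullity theorem: dim(ker(f)) = dim(domain) - rank(f).
dim(ker(f)) = 4 - 1 = 3

3


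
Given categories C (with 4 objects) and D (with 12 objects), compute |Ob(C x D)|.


The product category C x D has objects that are pairs (c, d).
Number of pairs = |Ob(C)| * |Ob(D)| = 4 * 12 = 48

48


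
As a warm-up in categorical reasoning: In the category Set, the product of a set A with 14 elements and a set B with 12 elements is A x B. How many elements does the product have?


In Set, the product A x B is the Cartesian product.
By the universal property, |A x B| = |A| * |B|.
|A x B| = 14 * 12 = 168

168


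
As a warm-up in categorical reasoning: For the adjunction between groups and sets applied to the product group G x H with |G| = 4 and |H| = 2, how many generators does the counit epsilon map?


The counit epsilon_K: F(U(K)) -> K of the Free-Forgetful adjunction
maps |K| generators of F(U(K)) into K. For K = G x H (the product group),
|G x H| = |G| * |H|.
Total generators mapped = 4 * 2 = 8.

8


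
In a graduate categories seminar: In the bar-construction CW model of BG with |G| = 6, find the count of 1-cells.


In the bar-construction CW model of BG, the n-cells are indexed by
n-tuples [g_1|...|g_n] of non-identity elements of G (degenerate
simplices with some g_i = e do not contribute cells), so there are
(|G| - 1)^n n-cells.
For dim = 1 with |G| = 6:
cells = (6 - 1)^1 = 5^1 = 5

5


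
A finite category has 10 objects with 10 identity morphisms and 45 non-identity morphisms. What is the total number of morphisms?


Each object has an identity morphism, giving 10 identities.
Adding the 45 non-identity morphisms:
Total = 10 + 45 = 55

55


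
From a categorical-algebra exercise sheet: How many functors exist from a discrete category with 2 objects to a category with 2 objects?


A functor from a discrete category C to D is determined by
where each object maps. Each of the 2 objects of C can map
to any of the 2 objects of D independently.
Number of functors = 2^2 = 4

4


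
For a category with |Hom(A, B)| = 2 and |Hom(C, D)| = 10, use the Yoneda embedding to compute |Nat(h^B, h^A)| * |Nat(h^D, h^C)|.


By the Yoneda lemma, Nat(h^B, h^A) is isomorphic to Hom(A, B),
so |Nat(h^B, h^A)| = |Hom(A, B)| and |Nat(h^D, h^C)| = |Hom(C, D)|.
|Hom(A, B)| = 2, |Hom(C, D)| = 10.
|Nat(h^B, h^A) x Nat(h^D, h^C)| = 2 * 10 = 20

20


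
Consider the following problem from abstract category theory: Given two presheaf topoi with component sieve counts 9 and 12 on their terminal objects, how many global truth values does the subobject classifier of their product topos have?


In a product of presheaf topoi E_1 x E_2, the subobject classifier
is Omega = Omega_1 x Omega_2 (componentwise), so
|Omega(top)| = |Omega_1(top_1)| * |Omega_2(top_2)|.
= 9 * 12 = 108.

108


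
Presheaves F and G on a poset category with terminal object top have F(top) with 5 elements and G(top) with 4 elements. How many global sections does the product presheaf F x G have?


Global sections of a presheaf on a poset with terminal top satisfy
Gamma(H) ~ H(top). Presheaves admit pointwise products, so
(F x G)(top) = F(top) x G(top) (Cartesian product).
|Gamma(F x G)| = |F(top)| * |G(top)| = 5 * 4 = 20.

20


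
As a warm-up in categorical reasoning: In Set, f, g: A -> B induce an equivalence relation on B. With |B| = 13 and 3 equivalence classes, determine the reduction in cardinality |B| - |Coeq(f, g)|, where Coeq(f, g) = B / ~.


The coequalizer Coeq(f, g) = B / ~ has one element per equivalence class.
|B| = 13, |Coeq(f, g)| = 3.
|B| - |Coeq(f, g)| = 13 - 3 = 10.

10


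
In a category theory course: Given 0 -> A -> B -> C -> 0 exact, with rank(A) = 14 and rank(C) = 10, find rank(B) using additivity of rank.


For a short exact sequence 0 -> A -> B -> C -> 0,
rank is additive: rank(B) = rank(A) + rank(C).
rank(B) = 14 + 10 = 24

24


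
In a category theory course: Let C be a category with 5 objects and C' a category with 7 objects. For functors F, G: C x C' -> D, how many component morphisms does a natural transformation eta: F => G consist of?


A natural transformation eta: F => G assigns one component morphism per
object of the domain category.
The domain is the product category C x C', so
|Ob(C x C')| = |Ob(C)| * |Ob(C')| = 5 * 7 = 35.
Therefore eta has 35 component morphisms.

35


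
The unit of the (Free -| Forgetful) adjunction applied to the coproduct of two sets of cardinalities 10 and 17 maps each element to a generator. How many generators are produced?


The unit eta_X: X -> U(F(X)) of the Free-Forgetful adjunction
maps each element of X to a generator of F(X). For X = S + T (disjoint
union in Set), |S + T| = |S| + |T|.
Total mappings = 10 + 17 = 27.

27


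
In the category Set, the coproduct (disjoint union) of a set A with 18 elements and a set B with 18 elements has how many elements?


In Set, the coproduct A + B is the disjoint union.
|A + B| = |A| + |B| = 18 + 18 = 36

36


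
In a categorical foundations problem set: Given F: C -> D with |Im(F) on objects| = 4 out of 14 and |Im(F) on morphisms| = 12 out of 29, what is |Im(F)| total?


The image of F consists of distinct objects and distinct morphisms.
|Im(F)| on objects = 4
|Im(F)| on morphisms = 12
Total image cardinality = 4 + 12 = 16

16


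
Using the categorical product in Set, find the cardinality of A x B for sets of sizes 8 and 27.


In Set, the product A x B is the Cartesian product.
By the universal property, |A x B| = |A| * |B|.
|A x B| = 8 * 27 = 216

216


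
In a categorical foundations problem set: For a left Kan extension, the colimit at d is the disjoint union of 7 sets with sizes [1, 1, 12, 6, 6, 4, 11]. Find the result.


Pointwise, the left Kan extension (Lan_F H)(d) is the colimit, indexed
by the comma category (F downarrow d), of H composed with the
projection (F downarrow d) -> C. Here that colimit is given
as a coproduct (disjoint union) of sets, so its cardinality is the
sum of the sizes of the summands.
Coproduct of sets with sizes: 1 + 1 + 12 + 6 + 6 + 4 + 11
= 41

41


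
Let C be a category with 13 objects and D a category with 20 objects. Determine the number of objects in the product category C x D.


The product category C x D has objects that are pairs (c, d).
Number of pairs = |Ob(C)| * |Ob(D)| = 13 * 20 = 260

260


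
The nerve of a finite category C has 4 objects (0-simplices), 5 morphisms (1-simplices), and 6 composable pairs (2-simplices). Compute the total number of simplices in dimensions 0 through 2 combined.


The 2-skeleton of the nerve N(C) consists of simplices in dimensions 0, 1, 2:
  |N(C)_0| = 4 (objects)
  |N(C)_1| = 5 (morphisms)
  |N(C)_2| = 6 (composable pairs)
Total = 4 + 5 + 6 = 15

15


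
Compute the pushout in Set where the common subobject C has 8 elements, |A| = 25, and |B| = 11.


The pushout A +_C B identifies the images of C in A and B.
|A +_C B| = |A| + |B| - |C| (for injections).
= 25 + 11 - 8 = 28

28


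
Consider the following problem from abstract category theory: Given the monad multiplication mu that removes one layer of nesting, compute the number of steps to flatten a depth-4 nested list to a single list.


Each application of mu: T^2 -> T removes one layer of nesting.
Starting at depth 4 (i.e., T^4(X)), we need to reach T(X).
Number of mu applications = 4 - 1 = 3

3


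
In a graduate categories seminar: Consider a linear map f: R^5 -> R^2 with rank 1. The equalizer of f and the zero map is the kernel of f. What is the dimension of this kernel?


The equalizer of f and the zero map is ker(f).
By the rank-nullity theorem: dim(ker(f)) = dim(domain) - rank(f).
dim(ker(f)) = 5 - 1 = 4

4


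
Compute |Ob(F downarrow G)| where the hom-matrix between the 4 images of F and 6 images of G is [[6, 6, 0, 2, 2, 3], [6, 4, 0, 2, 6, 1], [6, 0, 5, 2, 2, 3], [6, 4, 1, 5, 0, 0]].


Objects of (F downarrow G) are triples (a, b, h: F(a)->G(b)).
The count equals the sum of all entries in the hom-matrix.
sum(row 0) = 19
sum(row 1) = 19
sum(row 2) = 18
sum(row 3) = 16
Grand total = 72

72


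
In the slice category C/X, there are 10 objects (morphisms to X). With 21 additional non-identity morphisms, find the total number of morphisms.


In the slice category C/X, objects are morphisms to X.
Identity morphisms: 10 (one per object of C/X).
Non-identity morphisms: 21.
Total = 10 + 21 = 31

31


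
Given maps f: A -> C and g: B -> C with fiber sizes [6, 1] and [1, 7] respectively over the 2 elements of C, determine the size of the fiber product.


The pullback A x_C B consists of pairs (a, b) with f(a) = g(b).
For each element c in C, the fiber product has |f^-1(c)| * |g^-1(c)| elements.
Summing over C: 6 * 1 + 1 * 7
= 6 + 7 = 13

13


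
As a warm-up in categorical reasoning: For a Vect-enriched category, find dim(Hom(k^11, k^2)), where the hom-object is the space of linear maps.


In Vect-enriched categories, Hom(k^n, k^m) is the space of m x n matrices.
dim(Hom(k^11, k^2)) = 2 * 11 = 22

22


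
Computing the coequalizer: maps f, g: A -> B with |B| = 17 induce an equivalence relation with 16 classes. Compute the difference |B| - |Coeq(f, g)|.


The coequalizer Coeq(f, g) = B / ~ has one element per equivalence class.
|B| = 17, |Coeq(f, g)| = 16.
|B| - |Coeq(f, g)| = 17 - 16 = 1.

1


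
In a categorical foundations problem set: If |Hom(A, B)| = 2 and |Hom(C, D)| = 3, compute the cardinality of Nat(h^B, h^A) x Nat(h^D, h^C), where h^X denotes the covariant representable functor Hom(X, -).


By the Yoneda lemma, Nat(h^B, h^A) is isomorphic to Hom(A, B),
so |Nat(h^B, h^A)| = |Hom(A, B)| and |Nat(h^D, h^C)| = |Hom(C, D)|.
|Hom(A, B)| = 2, |Hom(C, D)| = 3.
|Nat(h^B, h^A) x Nat(h^D, h^C)| = 2 * 3 = 6

6


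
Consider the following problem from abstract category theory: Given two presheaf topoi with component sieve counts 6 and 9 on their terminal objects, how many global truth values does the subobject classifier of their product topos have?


In a product of presheaf topoi E_1 x E_2, the subobject classifier
is Omega = Omega_1 x Omega_2 (componentwise), so
|Omega(top)| = |Omega_1(top_1)| * |Omega_2(top_2)|.
= 6 * 9 = 54.

54


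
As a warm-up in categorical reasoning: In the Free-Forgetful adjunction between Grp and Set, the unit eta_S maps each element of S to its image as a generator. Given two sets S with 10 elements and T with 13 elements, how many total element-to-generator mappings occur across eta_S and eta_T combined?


The unit eta_X: X -> U(F(X)) of the Free-Forgetful adjunction
maps each element of X to a generator of F(X). For X = S + T (disjoint
union in Set), |S + T| = |S| + |T|.
Total mappings = 10 + 13 = 23.

23


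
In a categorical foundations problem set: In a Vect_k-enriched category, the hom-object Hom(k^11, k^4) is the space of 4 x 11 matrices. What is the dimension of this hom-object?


In Vect-enriched categories, Hom(k^n, k^m) is the space of m x n matrices.
dim(Hom(k^11, k^4)) = 4 * 11 = 44

44


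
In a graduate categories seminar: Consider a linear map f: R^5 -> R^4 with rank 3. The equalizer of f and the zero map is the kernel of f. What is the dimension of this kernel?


The equalizer of f and the zero map is ker(f).
By the rank-nullity theorem: dim(ker(f)) = dim(domain) - rank(f).
dim(ker(f)) = 5 - 3 = 2

2


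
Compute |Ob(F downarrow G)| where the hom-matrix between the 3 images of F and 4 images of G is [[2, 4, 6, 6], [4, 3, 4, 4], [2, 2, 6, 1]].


Objects of (F downarrow G) are triples (a, b, h: F(a)->G(b)).
The count equals the sum of all entries in the hom-matrix.
sum(row 0) = 18
sum(row 1) = 15
sum(row 2) = 11
Grand total = 44

44


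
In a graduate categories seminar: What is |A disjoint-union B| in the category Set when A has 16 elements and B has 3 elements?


In Set, the coproduct A + B is the disjoint union.
|A + B| = |A| + |B| = 16 + 3 = 19

19


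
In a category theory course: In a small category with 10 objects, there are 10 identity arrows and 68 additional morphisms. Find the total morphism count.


Each object has an identity morphism, giving 10 identities.
Adding the 68 non-identity morphisms:
Total = 10 + 68 = 78

78


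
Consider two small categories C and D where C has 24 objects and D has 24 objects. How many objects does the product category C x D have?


The product category C x D has objects that are pairs (c, d).
Number of pairs = |Ob(C)| * |Ob(D)| = 24 * 24 = 576

576


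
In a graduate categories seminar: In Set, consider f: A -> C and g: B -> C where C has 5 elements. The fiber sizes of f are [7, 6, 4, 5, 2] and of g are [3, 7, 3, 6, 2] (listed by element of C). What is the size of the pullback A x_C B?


The pullback A x_C B consists of pairs (a, b) with f(a) = g(b).
For each element c in C, the fiber product has |f^-1(c)| * |g^-1(c)| elements.
Summing over C: 7 * 3 + 6 * 7 + 4 * 3 + 5 * 6 + 2 * 2
= 21 + 42 + 12 + 30 + 4 = 109

109
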